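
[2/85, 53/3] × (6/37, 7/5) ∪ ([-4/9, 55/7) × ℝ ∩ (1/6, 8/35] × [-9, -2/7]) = ([2/85, 53/3] × (6/37, 7/5)) ∪ ((1/6, 8/35] × [-9, -2/7])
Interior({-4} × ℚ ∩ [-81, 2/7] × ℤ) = ∅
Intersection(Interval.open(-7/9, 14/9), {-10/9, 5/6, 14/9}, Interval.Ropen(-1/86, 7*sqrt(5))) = {5/6}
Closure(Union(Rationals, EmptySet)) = Reals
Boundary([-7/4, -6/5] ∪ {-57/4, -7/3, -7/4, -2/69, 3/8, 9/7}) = {-57/4, -7/3, -7/4, -6/5, -2/69, 3/8, 9/7}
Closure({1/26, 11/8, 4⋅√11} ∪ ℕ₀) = ℕ₀ ∪ {1/26, 11/8, 4⋅√11}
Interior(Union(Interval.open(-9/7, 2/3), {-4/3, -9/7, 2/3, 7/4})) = Interval.open(-9/7, 2/3)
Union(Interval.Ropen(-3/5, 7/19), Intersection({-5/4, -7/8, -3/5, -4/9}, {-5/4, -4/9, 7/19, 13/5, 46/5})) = Union({-5/4}, Interval.Ropen(-3/5, 7/19))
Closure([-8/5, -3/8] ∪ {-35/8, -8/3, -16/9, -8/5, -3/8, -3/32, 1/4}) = {-35/8, -8/3, -16/9, -3/32, 1/4} ∪ [-8/5, -3/8]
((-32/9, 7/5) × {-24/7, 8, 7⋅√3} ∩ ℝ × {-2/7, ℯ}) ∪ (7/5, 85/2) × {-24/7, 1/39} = (7/5, 85/2) × {-24/7, 1/39}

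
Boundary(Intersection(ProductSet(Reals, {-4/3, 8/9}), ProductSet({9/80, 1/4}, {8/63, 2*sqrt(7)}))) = EmptySet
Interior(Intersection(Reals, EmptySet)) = EmptySet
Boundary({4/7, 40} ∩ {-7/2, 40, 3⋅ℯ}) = {40}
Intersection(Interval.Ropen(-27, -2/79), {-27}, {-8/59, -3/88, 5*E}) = EmptySet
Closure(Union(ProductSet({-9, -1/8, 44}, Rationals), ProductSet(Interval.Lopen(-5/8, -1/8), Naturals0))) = Union(ProductSet({-9, -1/8, 44}, Reals), ProductSet(Interval(-5/8, -1/8), Naturals0))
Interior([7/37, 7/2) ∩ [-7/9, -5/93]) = ∅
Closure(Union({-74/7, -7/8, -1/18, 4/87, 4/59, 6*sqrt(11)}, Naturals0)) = Union({-74/7, -7/8, -1/18, 4/87, 4/59, 6*sqrt(11)}, Naturals0)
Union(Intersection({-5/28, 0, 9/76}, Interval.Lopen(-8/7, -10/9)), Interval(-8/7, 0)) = Interval(-8/7, 0)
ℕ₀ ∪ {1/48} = ℕ₀ ∪ {1/48}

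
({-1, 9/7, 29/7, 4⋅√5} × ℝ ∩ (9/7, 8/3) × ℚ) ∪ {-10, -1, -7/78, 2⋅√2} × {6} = {-10, -1, -7/78, 2⋅√2} × {6}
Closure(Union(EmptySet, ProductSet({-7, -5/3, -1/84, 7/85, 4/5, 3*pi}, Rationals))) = ProductSet({-7, -5/3, -1/84, 7/85, 4/5, 3*pi}, Reals)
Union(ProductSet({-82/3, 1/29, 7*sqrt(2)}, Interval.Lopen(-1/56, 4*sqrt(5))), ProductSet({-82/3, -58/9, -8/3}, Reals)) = Union(ProductSet({-82/3, -58/9, -8/3}, Reals), ProductSet({-82/3, 1/29, 7*sqrt(2)}, Interval.Lopen(-1/56, 4*sqrt(5))))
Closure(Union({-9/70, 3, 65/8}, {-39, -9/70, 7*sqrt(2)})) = {-39, -9/70, 3, 65/8, 7*sqrt(2)}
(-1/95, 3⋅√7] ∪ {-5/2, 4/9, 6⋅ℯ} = {-5/2, 6⋅ℯ} ∪ (-1/95, 3⋅√7]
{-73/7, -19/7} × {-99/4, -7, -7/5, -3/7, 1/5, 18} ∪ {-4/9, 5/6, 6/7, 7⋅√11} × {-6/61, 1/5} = ({-73/7, -19/7} × {-99/4, -7, -7/5, -3/7, 1/5, 18}) ∪ ({-4/9, 5/6, 6/7, 7⋅√11} × {-6/61, 1/5})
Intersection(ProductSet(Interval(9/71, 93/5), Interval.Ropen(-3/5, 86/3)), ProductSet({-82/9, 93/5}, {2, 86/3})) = ProductSet({93/5}, {2})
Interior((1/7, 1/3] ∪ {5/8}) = (1/7, 1/3)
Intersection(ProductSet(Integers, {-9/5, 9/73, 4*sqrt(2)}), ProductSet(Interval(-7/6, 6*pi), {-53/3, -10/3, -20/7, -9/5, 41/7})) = ProductSet(Range(-1, 19, 1), {-9/5})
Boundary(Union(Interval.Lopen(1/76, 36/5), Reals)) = EmptySet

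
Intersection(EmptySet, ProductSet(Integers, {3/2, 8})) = EmptySet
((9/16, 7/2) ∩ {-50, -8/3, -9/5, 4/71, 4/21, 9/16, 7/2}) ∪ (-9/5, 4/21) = (-9/5, 4/21)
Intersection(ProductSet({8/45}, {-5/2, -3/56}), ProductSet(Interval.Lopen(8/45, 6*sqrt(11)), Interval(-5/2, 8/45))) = EmptySet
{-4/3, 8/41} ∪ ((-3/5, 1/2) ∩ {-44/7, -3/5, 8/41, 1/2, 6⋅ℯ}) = {-4/3, 8/41}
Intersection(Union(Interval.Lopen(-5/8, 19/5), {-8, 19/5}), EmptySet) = EmptySet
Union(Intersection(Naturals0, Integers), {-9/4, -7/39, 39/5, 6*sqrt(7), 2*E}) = Union({-9/4, -7/39, 39/5, 6*sqrt(7), 2*E}, Naturals0)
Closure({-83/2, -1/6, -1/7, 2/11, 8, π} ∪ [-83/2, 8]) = [-83/2, 8]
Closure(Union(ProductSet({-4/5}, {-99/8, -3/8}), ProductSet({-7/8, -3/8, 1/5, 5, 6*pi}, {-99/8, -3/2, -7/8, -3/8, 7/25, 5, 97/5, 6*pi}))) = Union(ProductSet({-4/5}, {-99/8, -3/8}), ProductSet({-7/8, -3/8, 1/5, 5, 6*pi}, {-99/8, -3/2, -7/8, -3/8, 7/25, 5, 97/5, 6*pi}))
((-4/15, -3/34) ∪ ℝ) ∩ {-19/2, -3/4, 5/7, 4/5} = {-19/2, -3/4, 5/7, 4/5}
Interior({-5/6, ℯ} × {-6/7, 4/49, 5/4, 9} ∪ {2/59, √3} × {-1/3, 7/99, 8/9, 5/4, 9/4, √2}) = ∅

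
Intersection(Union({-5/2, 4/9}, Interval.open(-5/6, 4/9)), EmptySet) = EmptySet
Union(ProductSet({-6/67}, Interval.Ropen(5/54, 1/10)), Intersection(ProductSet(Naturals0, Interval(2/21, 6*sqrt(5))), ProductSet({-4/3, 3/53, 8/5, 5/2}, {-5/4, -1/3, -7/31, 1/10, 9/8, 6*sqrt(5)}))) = ProductSet({-6/67}, Interval.Ropen(5/54, 1/10))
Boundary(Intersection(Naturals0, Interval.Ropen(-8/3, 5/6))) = Range(0, 1, 1)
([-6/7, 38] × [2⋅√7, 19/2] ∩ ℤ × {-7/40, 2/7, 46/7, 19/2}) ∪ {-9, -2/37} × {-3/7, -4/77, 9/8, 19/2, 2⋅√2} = ({0, 1, …, 38} × {46/7, 19/2}) ∪ ({-9, -2/37} × {-3/7, -4/77, 9/8, 19/2, 2⋅√2})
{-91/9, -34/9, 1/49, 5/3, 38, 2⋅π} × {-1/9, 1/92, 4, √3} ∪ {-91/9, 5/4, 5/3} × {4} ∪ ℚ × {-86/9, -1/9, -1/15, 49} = ({-91/9, 5/4, 5/3} × {4}) ∪ (ℚ × {-86/9, -1/9, -1/15, 49}) ∪ ({-91/9, -34/9, 1/49, 5/3, 38, 2⋅π} × {-1/9, 1/92, 4, √3})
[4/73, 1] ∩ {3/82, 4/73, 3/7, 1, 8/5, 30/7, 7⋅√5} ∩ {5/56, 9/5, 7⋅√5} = ∅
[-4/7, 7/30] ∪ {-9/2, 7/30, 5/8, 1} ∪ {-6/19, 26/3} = {-9/2, 5/8, 1, 26/3} ∪ [-4/7, 7/30]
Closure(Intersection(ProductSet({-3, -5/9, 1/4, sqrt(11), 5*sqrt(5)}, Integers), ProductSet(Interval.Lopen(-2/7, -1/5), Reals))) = EmptySet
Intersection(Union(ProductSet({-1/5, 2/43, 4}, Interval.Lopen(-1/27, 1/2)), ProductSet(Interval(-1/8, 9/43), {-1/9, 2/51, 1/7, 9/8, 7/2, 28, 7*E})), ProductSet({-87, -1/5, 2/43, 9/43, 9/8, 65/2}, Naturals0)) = Union(ProductSet({-1/5, 2/43}, Range(0, 1, 1)), ProductSet({2/43, 9/43}, {28}))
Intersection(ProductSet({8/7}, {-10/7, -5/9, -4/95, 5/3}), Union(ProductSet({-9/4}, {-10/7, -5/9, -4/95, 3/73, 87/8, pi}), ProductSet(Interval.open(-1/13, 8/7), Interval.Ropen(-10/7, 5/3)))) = EmptySet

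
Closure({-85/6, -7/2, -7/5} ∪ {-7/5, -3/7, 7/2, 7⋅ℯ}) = {-85/6, -7/2, -7/5, -3/7, 7/2, 7⋅ℯ}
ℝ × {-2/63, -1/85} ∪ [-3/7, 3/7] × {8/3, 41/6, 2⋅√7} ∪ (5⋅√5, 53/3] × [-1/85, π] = (ℝ × {-2/63, -1/85}) ∪ ([-3/7, 3/7] × {8/3, 41/6, 2⋅√7}) ∪ ((5⋅√5, 53/3] × [-1/85, π])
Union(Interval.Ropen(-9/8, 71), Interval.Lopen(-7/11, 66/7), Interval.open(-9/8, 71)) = Interval.Ropen(-9/8, 71)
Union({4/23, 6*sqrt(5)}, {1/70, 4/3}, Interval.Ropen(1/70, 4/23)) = Union({4/3, 6*sqrt(5)}, Interval(1/70, 4/23))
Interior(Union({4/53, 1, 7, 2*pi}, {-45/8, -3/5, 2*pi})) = EmptySet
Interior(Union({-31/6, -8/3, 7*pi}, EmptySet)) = EmptySet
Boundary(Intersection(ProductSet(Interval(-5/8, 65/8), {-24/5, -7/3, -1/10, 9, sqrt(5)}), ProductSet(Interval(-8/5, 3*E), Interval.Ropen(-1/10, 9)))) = ProductSet(Interval(-5/8, 65/8), {-1/10, sqrt(5)})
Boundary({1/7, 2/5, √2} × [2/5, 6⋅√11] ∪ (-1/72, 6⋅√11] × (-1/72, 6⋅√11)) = ({-1/72, 6⋅√11} × [-1/72, 6⋅√11]) ∪ ([-1/72, 6⋅√11] × {-1/72, 6⋅√11})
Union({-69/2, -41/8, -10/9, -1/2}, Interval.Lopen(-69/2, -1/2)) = Interval(-69/2, -1/2)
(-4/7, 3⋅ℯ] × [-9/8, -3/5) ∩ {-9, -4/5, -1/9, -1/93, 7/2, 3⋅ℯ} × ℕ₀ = ∅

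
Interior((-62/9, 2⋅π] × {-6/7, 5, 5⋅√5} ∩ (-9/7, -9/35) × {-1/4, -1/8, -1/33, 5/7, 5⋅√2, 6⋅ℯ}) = ∅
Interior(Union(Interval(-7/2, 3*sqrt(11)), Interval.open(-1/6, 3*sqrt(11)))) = Interval.open(-7/2, 3*sqrt(11))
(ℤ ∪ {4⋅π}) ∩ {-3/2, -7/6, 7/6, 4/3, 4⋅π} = {4⋅π}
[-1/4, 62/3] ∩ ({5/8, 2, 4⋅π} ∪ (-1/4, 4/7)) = (-1/4, 4/7) ∪ {5/8, 2, 4⋅π}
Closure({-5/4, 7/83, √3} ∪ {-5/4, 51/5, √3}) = {-5/4, 7/83, 51/5, √3}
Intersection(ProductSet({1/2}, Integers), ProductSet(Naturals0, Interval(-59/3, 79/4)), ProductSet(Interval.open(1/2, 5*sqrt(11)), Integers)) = EmptySet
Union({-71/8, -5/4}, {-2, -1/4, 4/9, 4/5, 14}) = {-71/8, -2, -5/4, -1/4, 4/9, 4/5, 14}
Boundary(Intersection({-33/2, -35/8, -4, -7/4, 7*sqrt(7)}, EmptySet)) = EmptySet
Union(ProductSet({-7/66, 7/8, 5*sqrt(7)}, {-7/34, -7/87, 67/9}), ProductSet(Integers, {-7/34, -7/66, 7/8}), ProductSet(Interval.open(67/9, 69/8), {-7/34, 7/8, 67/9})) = Union(ProductSet({-7/66, 7/8, 5*sqrt(7)}, {-7/34, -7/87, 67/9}), ProductSet(Integers, {-7/34, -7/66, 7/8}), ProductSet(Interval.open(67/9, 69/8), {-7/34, 7/8, 67/9}))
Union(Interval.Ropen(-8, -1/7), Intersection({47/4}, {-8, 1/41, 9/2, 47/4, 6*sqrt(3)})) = Union({47/4}, Interval.Ropen(-8, -1/7))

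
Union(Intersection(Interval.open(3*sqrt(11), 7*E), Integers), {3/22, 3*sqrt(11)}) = Union({3/22, 3*sqrt(11)}, Range(10, 20, 1))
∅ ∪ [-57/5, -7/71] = [-57/5, -7/71]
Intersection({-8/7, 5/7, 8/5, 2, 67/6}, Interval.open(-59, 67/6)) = {-8/7, 5/7, 8/5, 2}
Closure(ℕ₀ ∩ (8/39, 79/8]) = {1, 2, …, 9}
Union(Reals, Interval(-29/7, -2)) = Interval(-oo, oo)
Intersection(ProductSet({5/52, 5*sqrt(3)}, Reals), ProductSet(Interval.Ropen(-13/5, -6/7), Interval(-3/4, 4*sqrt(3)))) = EmptySet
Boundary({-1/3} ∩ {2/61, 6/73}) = ∅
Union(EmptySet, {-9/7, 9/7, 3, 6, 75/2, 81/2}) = {-9/7, 9/7, 3, 6, 75/2, 81/2}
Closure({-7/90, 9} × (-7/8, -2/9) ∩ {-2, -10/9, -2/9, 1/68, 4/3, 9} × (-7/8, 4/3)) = {9} × [-7/8, -2/9]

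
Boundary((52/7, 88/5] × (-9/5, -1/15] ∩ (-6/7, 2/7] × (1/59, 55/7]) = ∅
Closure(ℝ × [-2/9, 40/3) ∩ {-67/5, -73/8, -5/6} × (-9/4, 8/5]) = {-67/5, -73/8, -5/6} × [-2/9, 8/5]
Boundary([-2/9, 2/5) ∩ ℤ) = {0}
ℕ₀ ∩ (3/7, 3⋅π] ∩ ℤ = {1, 2, …, 9}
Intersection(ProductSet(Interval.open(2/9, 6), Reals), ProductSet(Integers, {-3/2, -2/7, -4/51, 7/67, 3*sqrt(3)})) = ProductSet(Range(1, 6, 1), {-3/2, -2/7, -4/51, 7/67, 3*sqrt(3)})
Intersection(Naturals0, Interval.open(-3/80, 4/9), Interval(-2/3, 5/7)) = Range(0, 1, 1)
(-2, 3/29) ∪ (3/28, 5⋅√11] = (-2, 3/29) ∪ (3/28, 5⋅√11]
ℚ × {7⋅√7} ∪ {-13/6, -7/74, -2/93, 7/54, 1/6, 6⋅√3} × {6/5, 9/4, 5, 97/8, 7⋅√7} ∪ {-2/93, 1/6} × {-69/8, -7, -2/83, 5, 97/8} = (ℚ × {7⋅√7}) ∪ ({-2/93, 1/6} × {-69/8, -7, -2/83, 5, 97/8}) ∪ ({-13/6, -7/74, -2/93, 7/54, 1/6, 6⋅√3} × {6/5, 9/4, 5, 97/8, 7⋅√7})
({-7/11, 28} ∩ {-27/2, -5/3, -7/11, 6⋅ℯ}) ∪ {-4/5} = {-4/5, -7/11}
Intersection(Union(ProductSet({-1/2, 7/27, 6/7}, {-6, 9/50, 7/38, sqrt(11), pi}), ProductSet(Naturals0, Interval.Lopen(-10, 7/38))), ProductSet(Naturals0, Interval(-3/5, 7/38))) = ProductSet(Naturals0, Interval(-3/5, 7/38))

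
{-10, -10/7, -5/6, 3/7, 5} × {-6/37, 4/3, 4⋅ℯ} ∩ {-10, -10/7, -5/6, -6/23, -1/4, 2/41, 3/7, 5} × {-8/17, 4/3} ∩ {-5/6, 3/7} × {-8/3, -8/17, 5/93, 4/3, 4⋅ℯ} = {-5/6, 3/7} × {4/3}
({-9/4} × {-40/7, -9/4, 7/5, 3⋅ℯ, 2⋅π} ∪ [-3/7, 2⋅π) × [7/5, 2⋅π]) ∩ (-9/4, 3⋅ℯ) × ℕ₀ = [-3/7, 2⋅π) × {2, 3, …, 6}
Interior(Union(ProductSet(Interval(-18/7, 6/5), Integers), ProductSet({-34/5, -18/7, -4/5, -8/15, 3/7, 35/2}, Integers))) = EmptySet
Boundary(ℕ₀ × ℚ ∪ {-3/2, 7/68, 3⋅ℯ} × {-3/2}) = (ℕ₀ × ℝ) ∪ ({-3/2, 7/68, 3⋅ℯ} × {-3/2})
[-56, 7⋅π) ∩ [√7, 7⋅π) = [√7, 7⋅π)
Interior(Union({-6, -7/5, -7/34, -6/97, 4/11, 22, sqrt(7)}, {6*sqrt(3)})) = EmptySet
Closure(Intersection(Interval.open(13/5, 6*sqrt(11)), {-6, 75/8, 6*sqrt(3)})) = {75/8, 6*sqrt(3)}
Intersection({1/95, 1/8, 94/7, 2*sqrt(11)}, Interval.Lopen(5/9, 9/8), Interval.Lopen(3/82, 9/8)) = EmptySet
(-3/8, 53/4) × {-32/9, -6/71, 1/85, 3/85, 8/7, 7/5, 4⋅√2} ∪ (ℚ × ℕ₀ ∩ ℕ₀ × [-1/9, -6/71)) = (-3/8, 53/4) × {-32/9, -6/71, 1/85, 3/85, 8/7, 7/5, 4⋅√2}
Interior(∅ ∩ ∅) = ∅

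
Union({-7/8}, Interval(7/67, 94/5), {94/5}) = Union({-7/8}, Interval(7/67, 94/5))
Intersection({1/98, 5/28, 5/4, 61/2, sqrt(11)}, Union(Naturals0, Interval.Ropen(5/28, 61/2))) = {5/28, 5/4, sqrt(11)}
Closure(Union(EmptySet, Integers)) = Integers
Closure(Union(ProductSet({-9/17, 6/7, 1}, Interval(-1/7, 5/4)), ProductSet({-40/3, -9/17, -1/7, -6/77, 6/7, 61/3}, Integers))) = Union(ProductSet({-9/17, 6/7, 1}, Interval(-1/7, 5/4)), ProductSet({-40/3, -9/17, -1/7, -6/77, 6/7, 61/3}, Integers))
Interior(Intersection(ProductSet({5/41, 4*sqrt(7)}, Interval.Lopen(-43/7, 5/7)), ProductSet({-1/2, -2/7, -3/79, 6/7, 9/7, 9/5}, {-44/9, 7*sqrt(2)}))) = EmptySet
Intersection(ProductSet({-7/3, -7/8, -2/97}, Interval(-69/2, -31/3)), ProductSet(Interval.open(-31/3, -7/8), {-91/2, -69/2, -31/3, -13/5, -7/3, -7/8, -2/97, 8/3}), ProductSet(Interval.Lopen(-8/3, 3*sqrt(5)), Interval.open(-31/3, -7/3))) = EmptySet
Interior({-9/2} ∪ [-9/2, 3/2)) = (-9/2, 3/2)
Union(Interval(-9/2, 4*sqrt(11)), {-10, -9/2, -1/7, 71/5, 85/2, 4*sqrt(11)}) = Union({-10, 71/5, 85/2}, Interval(-9/2, 4*sqrt(11)))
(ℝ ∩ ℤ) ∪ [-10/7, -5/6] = ℤ ∪ [-10/7, -5/6]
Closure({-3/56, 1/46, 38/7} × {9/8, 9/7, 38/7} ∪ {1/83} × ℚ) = ({1/83} × ℝ) ∪ ({-3/56, 1/46, 38/7} × {9/8, 9/7, 38/7})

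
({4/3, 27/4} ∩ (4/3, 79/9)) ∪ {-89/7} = {-89/7, 27/4}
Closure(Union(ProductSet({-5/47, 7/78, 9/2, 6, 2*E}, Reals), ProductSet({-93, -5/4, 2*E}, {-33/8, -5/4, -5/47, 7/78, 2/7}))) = Union(ProductSet({-93, -5/4, 2*E}, {-33/8, -5/4, -5/47, 7/78, 2/7}), ProductSet({-5/47, 7/78, 9/2, 6, 2*E}, Reals))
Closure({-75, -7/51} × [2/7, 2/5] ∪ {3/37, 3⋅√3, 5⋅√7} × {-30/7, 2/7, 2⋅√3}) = ({-75, -7/51} × [2/7, 2/5]) ∪ ({3/37, 3⋅√3, 5⋅√7} × {-30/7, 2/7, 2⋅√3})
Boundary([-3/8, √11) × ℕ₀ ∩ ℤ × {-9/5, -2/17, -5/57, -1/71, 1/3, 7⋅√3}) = ∅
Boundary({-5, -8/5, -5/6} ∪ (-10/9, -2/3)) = {-5, -8/5, -10/9, -2/3}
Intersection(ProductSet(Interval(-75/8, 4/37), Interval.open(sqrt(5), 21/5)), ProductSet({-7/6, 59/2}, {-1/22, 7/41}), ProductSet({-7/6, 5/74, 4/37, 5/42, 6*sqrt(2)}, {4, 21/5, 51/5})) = EmptySet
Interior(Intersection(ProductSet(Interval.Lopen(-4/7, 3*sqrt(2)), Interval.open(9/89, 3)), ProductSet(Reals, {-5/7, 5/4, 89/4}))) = EmptySet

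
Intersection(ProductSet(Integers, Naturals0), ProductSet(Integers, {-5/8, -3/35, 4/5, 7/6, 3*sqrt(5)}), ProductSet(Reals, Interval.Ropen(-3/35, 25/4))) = EmptySet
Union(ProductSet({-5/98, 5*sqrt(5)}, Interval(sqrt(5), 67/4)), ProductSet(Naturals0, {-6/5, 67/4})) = Union(ProductSet({-5/98, 5*sqrt(5)}, Interval(sqrt(5), 67/4)), ProductSet(Naturals0, {-6/5, 67/4}))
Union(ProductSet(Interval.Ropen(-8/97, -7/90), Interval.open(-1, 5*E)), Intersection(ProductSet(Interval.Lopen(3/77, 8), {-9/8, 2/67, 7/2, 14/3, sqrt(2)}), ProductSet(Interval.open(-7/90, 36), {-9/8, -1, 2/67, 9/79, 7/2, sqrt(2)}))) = Union(ProductSet(Interval.Ropen(-8/97, -7/90), Interval.open(-1, 5*E)), ProductSet(Interval.Lopen(3/77, 8), {-9/8, 2/67, 7/2, sqrt(2)}))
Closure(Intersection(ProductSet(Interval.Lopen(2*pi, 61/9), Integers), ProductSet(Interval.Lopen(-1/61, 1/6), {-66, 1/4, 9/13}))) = EmptySet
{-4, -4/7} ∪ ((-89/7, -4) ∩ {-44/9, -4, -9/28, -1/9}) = {-44/9, -4, -4/7}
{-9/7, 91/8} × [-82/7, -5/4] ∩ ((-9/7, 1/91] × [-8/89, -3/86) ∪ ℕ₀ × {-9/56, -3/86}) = ∅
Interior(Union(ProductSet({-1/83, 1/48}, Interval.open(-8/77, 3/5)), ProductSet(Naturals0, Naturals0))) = EmptySet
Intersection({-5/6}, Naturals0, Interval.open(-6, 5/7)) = EmptySet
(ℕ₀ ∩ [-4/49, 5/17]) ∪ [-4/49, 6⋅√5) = [-4/49, 6⋅√5) ∪ {0}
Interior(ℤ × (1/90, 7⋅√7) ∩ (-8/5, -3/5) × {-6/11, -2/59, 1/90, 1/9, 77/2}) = ∅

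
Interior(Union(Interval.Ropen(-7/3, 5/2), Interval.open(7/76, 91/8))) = Interval.open(-7/3, 91/8)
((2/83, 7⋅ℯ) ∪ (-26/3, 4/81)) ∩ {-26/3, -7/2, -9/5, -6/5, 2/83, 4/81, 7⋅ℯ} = {-7/2, -9/5, -6/5, 2/83, 4/81}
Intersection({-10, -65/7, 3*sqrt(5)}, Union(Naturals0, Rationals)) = {-10, -65/7}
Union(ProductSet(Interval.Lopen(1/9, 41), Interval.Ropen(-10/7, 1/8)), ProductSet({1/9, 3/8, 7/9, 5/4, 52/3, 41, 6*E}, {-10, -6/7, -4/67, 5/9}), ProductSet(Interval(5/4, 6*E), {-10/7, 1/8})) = Union(ProductSet({1/9, 3/8, 7/9, 5/4, 52/3, 41, 6*E}, {-10, -6/7, -4/67, 5/9}), ProductSet(Interval.Lopen(1/9, 41), Interval.Ropen(-10/7, 1/8)), ProductSet(Interval(5/4, 6*E), {-10/7, 1/8}))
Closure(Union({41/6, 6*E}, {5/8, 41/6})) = {5/8, 41/6, 6*E}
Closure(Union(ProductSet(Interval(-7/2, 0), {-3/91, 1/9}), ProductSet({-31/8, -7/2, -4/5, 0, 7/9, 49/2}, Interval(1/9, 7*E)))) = Union(ProductSet({-31/8, -7/2, -4/5, 0, 7/9, 49/2}, Interval(1/9, 7*E)), ProductSet(Interval(-7/2, 0), {-3/91, 1/9}))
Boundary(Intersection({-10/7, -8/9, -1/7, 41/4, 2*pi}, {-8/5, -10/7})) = {-10/7}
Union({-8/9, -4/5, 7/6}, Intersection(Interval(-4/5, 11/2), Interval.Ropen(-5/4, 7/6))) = Union({-8/9}, Interval(-4/5, 7/6))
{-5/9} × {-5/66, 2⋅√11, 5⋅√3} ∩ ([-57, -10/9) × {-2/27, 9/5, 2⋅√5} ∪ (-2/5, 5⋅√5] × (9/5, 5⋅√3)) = ∅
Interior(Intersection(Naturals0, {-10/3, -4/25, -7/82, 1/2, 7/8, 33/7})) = EmptySet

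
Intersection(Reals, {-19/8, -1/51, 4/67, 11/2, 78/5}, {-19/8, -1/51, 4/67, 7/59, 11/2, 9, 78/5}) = {-19/8, -1/51, 4/67, 11/2, 78/5}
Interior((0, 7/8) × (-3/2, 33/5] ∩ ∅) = ∅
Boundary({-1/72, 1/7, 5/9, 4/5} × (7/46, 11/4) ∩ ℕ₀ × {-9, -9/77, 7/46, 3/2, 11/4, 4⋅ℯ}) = ∅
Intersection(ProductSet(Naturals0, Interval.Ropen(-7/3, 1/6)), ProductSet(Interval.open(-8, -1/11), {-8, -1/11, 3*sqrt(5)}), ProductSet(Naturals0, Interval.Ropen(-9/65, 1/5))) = EmptySet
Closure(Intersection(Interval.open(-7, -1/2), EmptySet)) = EmptySet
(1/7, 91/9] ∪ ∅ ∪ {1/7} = [1/7, 91/9]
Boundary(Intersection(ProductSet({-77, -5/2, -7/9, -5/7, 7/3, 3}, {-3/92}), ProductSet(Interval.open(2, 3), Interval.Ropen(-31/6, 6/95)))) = ProductSet({7/3}, {-3/92})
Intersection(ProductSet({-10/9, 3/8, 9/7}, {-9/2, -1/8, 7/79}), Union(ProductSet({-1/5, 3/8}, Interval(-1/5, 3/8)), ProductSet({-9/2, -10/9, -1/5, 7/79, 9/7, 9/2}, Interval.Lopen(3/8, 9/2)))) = ProductSet({3/8}, {-1/8, 7/79})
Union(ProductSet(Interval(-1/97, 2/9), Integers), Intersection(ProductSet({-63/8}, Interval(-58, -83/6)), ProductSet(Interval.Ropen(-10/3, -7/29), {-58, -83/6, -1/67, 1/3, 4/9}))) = ProductSet(Interval(-1/97, 2/9), Integers)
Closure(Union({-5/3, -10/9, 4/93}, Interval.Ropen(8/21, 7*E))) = Union({-5/3, -10/9, 4/93}, Interval(8/21, 7*E))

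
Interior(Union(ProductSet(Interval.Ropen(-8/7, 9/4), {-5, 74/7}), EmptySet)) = EmptySet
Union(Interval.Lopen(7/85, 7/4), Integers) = Union(Integers, Interval.Lopen(7/85, 7/4))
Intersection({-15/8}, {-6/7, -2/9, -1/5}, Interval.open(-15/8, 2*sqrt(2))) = EmptySet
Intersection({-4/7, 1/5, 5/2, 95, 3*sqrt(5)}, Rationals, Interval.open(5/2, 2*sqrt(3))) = EmptySet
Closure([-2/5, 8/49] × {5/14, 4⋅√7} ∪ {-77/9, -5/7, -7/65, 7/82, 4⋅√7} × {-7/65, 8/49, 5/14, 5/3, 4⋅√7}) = ([-2/5, 8/49] × {5/14, 4⋅√7}) ∪ ({-77/9, -5/7, -7/65, 7/82, 4⋅√7} × {-7/65, 8/49, 5/14, 5/3, 4⋅√7})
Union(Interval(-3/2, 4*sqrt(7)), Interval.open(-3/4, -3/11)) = Interval(-3/2, 4*sqrt(7))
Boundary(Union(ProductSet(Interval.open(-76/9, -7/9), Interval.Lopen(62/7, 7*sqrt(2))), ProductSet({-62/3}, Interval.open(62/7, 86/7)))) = Union(ProductSet({-62/3}, Interval(62/7, 86/7)), ProductSet({-76/9, -7/9}, Interval(62/7, 7*sqrt(2))), ProductSet(Interval(-76/9, -7/9), {62/7, 7*sqrt(2)}))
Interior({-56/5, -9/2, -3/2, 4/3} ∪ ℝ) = ℝ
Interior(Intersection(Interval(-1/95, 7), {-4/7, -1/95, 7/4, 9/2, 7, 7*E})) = EmptySet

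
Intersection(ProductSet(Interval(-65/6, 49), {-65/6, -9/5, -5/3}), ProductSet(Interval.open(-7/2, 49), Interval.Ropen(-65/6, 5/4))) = ProductSet(Interval.open(-7/2, 49), {-65/6, -9/5, -5/3})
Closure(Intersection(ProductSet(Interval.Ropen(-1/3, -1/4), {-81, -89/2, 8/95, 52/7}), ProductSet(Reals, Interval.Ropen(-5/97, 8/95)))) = EmptySet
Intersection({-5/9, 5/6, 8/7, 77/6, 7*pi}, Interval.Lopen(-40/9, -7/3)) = EmptySet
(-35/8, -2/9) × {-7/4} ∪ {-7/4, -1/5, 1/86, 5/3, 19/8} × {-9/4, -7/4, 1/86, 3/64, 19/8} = ((-35/8, -2/9) × {-7/4}) ∪ ({-7/4, -1/5, 1/86, 5/3, 19/8} × {-9/4, -7/4, 1/86, 3/64, 19/8})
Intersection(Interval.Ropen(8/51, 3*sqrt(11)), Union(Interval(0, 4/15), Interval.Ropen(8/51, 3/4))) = Interval.Ropen(8/51, 3/4)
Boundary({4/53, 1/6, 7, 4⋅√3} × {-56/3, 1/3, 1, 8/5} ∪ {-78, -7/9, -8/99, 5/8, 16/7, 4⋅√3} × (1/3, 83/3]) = ({4/53, 1/6, 7, 4⋅√3} × {-56/3, 1/3, 1, 8/5}) ∪ ({-78, -7/9, -8/99, 5/8, 16/7, 4⋅√3} × [1/3, 83/3])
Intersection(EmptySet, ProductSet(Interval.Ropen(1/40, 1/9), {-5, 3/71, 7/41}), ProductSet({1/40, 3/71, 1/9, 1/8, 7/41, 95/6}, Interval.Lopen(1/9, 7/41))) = EmptySet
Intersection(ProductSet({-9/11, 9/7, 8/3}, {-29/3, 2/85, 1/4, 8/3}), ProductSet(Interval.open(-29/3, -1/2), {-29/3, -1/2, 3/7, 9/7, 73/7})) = ProductSet({-9/11}, {-29/3})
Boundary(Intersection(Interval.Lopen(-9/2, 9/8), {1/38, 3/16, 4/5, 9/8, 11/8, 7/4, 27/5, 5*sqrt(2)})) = {1/38, 3/16, 4/5, 9/8}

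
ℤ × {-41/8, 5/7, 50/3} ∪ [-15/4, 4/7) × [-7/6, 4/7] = (ℤ × {-41/8, 5/7, 50/3}) ∪ ([-15/4, 4/7) × [-7/6, 4/7])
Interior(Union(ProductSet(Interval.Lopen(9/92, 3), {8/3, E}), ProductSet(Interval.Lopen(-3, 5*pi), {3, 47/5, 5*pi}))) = EmptySet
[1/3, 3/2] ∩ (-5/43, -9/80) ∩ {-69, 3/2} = ∅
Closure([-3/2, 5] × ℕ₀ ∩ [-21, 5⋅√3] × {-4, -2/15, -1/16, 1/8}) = ∅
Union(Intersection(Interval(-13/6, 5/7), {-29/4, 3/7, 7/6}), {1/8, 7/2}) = {1/8, 3/7, 7/2}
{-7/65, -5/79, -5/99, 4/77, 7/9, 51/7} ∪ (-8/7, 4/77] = (-8/7, 4/77] ∪ {7/9, 51/7}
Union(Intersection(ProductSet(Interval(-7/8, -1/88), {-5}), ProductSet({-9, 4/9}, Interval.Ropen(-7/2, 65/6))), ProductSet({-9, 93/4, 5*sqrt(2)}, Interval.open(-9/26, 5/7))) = ProductSet({-9, 93/4, 5*sqrt(2)}, Interval.open(-9/26, 5/7))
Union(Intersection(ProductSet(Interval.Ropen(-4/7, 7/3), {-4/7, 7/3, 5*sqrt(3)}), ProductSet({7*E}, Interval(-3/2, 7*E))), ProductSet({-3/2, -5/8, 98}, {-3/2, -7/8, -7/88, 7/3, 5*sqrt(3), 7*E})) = ProductSet({-3/2, -5/8, 98}, {-3/2, -7/8, -7/88, 7/3, 5*sqrt(3), 7*E})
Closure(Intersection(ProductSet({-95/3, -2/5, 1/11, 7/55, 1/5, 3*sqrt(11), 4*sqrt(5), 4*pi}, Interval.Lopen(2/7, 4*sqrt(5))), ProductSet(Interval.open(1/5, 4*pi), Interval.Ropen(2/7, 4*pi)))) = ProductSet({3*sqrt(11), 4*sqrt(5)}, Interval(2/7, 4*sqrt(5)))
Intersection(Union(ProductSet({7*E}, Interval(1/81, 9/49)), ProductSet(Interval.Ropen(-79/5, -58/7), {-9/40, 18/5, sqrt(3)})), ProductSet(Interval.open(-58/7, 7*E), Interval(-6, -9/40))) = EmptySet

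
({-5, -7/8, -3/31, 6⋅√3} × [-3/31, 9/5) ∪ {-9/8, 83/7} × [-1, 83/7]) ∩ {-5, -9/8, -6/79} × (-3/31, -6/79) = {-5, -9/8} × (-3/31, -6/79)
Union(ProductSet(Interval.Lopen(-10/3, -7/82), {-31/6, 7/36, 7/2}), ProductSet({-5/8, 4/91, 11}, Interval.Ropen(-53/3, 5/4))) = Union(ProductSet({-5/8, 4/91, 11}, Interval.Ropen(-53/3, 5/4)), ProductSet(Interval.Lopen(-10/3, -7/82), {-31/6, 7/36, 7/2}))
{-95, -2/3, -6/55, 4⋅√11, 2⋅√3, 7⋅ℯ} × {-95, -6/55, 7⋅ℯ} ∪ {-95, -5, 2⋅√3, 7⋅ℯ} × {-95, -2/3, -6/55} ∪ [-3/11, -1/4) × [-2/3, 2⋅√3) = ([-3/11, -1/4) × [-2/3, 2⋅√3)) ∪ ({-95, -5, 2⋅√3, 7⋅ℯ} × {-95, -2/3, -6/55}) ∪ ({-95, -2/3, -6/55, 4⋅√11, 2⋅√3, 7⋅ℯ} × {-95, -6/55, 7⋅ℯ})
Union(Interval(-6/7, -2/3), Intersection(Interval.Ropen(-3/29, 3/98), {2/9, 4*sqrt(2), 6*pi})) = Interval(-6/7, -2/3)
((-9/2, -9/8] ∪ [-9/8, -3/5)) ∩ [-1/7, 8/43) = ∅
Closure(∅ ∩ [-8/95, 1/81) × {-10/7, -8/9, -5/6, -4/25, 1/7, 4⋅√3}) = ∅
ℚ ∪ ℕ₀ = ℚ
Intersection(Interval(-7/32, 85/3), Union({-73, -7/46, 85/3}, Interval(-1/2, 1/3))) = Union({85/3}, Interval(-7/32, 1/3))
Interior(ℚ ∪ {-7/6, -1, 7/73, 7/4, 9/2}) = ∅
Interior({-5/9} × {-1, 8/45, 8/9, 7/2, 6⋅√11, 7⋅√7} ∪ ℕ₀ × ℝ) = ∅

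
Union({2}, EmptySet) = {2}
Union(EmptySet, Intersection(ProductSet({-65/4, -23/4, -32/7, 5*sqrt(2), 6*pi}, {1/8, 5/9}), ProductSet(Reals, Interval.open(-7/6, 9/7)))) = ProductSet({-65/4, -23/4, -32/7, 5*sqrt(2), 6*pi}, {1/8, 5/9})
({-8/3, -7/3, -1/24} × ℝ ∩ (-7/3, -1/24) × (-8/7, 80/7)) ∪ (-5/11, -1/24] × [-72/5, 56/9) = (-5/11, -1/24] × [-72/5, 56/9)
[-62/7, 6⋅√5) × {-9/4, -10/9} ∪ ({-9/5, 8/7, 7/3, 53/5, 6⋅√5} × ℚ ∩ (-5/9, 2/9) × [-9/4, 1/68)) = [-62/7, 6⋅√5) × {-9/4, -10/9}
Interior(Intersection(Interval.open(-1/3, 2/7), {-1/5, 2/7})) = EmptySet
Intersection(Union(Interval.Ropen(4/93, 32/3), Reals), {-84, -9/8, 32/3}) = {-84, -9/8, 32/3}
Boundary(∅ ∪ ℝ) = ∅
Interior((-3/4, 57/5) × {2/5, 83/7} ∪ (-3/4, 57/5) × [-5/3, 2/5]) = (-3/4, 57/5) × (-5/3, 2/5)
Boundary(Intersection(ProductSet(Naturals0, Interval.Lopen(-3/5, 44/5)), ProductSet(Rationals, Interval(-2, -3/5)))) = EmptySet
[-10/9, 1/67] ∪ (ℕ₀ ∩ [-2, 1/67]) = [-10/9, 1/67] ∪ {0}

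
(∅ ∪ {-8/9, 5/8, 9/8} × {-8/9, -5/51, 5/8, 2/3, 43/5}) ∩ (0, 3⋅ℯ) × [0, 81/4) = {5/8, 9/8} × {5/8, 2/3, 43/5}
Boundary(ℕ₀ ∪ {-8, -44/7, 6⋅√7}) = {-8, -44/7, 6⋅√7} ∪ ℕ₀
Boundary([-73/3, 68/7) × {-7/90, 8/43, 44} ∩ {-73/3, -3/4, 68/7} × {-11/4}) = ∅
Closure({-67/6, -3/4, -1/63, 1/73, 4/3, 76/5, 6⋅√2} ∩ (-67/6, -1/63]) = {-3/4, -1/63}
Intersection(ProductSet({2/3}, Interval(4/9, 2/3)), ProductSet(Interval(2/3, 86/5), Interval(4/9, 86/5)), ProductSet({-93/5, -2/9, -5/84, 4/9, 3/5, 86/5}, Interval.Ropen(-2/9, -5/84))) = EmptySet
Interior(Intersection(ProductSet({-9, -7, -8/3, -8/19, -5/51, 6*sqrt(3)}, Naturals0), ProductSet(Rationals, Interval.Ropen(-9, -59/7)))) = EmptySet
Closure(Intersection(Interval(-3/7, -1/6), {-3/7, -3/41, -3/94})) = {-3/7}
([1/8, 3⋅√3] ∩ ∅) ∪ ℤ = ℤ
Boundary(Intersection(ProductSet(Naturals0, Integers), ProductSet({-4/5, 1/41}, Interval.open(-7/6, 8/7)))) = EmptySet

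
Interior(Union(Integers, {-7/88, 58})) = EmptySet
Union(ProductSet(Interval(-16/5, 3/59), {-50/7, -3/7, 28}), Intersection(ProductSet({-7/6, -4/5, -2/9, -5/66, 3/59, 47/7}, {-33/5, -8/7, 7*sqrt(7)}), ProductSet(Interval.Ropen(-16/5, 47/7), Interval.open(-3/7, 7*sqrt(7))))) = ProductSet(Interval(-16/5, 3/59), {-50/7, -3/7, 28})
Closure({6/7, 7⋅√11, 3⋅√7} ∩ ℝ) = {6/7, 7⋅√11, 3⋅√7}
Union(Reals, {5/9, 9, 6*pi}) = Reals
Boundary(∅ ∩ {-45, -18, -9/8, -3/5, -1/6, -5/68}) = ∅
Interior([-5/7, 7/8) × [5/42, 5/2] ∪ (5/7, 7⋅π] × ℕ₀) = ((-5/7, 5/7) × (5/42, 5/2)) ∪ ((-5/7, 7/8) × (5/42, 5/2) \ ℕ₀ \ (5/42, 5/2)) ∪ ((5/7, 7/8) × (({1, 2} \ ℕ₀ \ (5/42, 5/2)) ∪ (ℕ₀ \ ({5/42, 5/2} ∪ (ℕ₀ \ (5/42, 5/2)))) ∪ (ℕ₀ \ ([5/42, 5/2] ∪ (ℕ₀ \ (5/42, 5/2))))))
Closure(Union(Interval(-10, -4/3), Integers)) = Union(Integers, Interval(-10, -4/3))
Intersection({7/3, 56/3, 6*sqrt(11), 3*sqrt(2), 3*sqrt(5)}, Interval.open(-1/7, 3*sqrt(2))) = {7/3}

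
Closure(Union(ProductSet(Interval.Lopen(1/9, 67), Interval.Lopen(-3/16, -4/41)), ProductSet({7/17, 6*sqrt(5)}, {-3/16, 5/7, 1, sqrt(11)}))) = Union(ProductSet({1/9, 67}, Interval(-3/16, -4/41)), ProductSet({7/17, 6*sqrt(5)}, {-3/16, 5/7, 1, sqrt(11)}), ProductSet(Interval(1/9, 67), {-3/16, -4/41}), ProductSet(Interval.Lopen(1/9, 67), Interval.Lopen(-3/16, -4/41)))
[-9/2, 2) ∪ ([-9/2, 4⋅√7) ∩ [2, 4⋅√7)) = [-9/2, 4⋅√7)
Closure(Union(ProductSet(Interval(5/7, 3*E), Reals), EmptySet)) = ProductSet(Interval(5/7, 3*E), Reals)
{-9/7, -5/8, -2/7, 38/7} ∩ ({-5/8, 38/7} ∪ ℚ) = {-9/7, -5/8, -2/7, 38/7}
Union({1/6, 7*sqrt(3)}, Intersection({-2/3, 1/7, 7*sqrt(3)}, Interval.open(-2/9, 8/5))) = {1/7, 1/6, 7*sqrt(3)}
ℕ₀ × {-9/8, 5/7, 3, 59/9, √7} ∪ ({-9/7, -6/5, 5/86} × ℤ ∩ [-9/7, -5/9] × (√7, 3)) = ℕ₀ × {-9/8, 5/7, 3, 59/9, √7}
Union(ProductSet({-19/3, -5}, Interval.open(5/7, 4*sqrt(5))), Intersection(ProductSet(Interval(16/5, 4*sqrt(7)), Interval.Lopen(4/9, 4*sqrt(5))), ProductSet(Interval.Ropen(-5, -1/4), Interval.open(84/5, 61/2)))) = ProductSet({-19/3, -5}, Interval.open(5/7, 4*sqrt(5)))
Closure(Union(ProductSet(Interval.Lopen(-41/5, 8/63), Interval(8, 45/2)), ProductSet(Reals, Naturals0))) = Union(ProductSet(Interval(-41/5, 8/63), Interval(8, 45/2)), ProductSet(Reals, Union(Complement(Naturals0, Interval.open(8, 45/2)), Naturals0)), ProductSet(Union(Interval(-oo, -41/5), Interval(8/63, oo)), Naturals0))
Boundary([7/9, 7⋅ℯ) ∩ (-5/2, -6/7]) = ∅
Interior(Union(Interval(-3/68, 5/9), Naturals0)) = Union(Complement(Interval.open(-3/68, 5/9), Complement(Naturals0, Interval.open(-3/68, 5/9))), Complement(Naturals0, Union(Complement(Naturals0, Interval.open(-3/68, 5/9)), {-3/68, 5/9})), Complement(Range(0, 1, 1), Complement(Naturals0, Interval.open(-3/68, 5/9))), Complement(Range(0, 1, 1), Union(Complement(Naturals0, Interval.open(-3/68, 5/9)), {-3/68, 5/9})))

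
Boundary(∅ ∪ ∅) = ∅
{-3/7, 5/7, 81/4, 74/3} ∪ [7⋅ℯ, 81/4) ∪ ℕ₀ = {-3/7, 5/7, 74/3} ∪ ℕ₀ ∪ [7⋅ℯ, 81/4]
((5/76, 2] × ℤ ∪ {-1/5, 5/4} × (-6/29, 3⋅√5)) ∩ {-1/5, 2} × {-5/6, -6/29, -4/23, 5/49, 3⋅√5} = {-1/5} × {-4/23, 5/49}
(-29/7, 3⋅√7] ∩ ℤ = {-4, -3, …, 7}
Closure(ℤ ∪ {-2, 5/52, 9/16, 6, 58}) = ℤ ∪ {5/52, 9/16}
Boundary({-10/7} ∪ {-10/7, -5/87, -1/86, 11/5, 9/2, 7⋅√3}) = {-10/7, -5/87, -1/86, 11/5, 9/2, 7⋅√3}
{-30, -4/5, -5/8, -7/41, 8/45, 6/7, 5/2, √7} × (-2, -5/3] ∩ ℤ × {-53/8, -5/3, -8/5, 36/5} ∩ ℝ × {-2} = ∅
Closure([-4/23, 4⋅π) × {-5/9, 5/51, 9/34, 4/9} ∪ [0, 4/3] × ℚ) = ([0, 4/3] × ℝ) ∪ ([-4/23, 4⋅π] × {-5/9, 5/51, 9/34, 4/9})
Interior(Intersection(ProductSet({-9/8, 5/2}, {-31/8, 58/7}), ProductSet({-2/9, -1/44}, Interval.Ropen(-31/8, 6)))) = EmptySet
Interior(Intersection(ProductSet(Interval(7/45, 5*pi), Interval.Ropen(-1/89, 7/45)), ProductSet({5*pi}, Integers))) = EmptySet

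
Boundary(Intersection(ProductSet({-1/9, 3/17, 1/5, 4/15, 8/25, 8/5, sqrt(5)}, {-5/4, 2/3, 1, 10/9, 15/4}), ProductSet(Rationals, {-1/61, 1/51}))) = EmptySet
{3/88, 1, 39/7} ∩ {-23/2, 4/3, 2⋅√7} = ∅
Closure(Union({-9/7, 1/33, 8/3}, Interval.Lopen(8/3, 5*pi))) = Union({-9/7, 1/33}, Interval(8/3, 5*pi))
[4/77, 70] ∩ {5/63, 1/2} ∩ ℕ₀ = ∅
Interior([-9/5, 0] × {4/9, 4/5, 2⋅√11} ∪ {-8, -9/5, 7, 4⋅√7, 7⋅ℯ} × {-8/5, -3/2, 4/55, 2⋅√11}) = ∅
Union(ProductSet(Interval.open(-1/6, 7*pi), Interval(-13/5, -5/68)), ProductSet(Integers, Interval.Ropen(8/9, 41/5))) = Union(ProductSet(Integers, Interval.Ropen(8/9, 41/5)), ProductSet(Interval.open(-1/6, 7*pi), Interval(-13/5, -5/68)))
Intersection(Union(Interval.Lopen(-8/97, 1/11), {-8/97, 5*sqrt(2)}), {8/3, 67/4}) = EmptySet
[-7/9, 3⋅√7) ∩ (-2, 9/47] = [-7/9, 9/47]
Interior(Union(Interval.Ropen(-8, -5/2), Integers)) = Union(Complement(Integers, Union(Complement(Integers, Interval.open(-8, -5/2)), {-5/2})), Complement(Interval.Ropen(-8, -5/2), Complement(Integers, Interval.open(-8, -5/2))), Complement(Range(-8, -2, 1), Complement(Integers, Interval.open(-8, -5/2))), Complement(Range(-8, -2, 1), Union(Complement(Integers, Interval.open(-8, -5/2)), {-5/2})))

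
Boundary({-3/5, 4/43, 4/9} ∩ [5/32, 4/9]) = {4/9}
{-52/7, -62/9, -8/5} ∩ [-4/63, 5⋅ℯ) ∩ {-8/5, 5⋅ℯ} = ∅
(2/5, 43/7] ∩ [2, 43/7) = [2, 43/7)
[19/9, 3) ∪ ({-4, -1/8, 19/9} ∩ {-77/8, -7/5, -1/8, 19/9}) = {-1/8} ∪ [19/9, 3)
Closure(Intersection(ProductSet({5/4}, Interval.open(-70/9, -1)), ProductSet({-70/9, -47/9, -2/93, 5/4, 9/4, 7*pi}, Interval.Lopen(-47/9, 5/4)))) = ProductSet({5/4}, Interval(-47/9, -1))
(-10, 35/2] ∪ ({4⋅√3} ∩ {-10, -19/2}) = (-10, 35/2]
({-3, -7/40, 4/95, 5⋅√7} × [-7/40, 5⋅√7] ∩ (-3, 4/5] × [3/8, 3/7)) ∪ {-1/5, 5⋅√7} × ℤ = ({-1/5, 5⋅√7} × ℤ) ∪ ({-7/40, 4/95} × [3/8, 3/7))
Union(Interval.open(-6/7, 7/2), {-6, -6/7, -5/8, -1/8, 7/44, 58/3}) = Union({-6, 58/3}, Interval.Ropen(-6/7, 7/2))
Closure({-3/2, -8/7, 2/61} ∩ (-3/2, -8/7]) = {-8/7}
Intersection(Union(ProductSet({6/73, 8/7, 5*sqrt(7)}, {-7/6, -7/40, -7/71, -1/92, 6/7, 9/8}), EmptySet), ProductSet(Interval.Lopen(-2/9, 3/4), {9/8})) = ProductSet({6/73}, {9/8})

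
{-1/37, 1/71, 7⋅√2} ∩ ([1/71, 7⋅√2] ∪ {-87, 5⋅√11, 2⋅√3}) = {1/71, 7⋅√2}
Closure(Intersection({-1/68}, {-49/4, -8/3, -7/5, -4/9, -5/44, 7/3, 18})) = EmptySet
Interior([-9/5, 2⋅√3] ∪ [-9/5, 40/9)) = (-9/5, 40/9)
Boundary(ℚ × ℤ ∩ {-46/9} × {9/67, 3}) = {-46/9} × {3}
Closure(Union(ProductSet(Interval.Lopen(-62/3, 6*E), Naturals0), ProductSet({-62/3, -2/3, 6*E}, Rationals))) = Union(ProductSet({-62/3, -2/3, 6*E}, Reals), ProductSet(Interval(-62/3, 6*E), Naturals0))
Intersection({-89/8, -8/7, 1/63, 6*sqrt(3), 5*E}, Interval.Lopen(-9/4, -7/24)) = {-8/7}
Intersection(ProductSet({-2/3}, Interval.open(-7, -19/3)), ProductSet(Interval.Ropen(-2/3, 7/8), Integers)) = EmptySet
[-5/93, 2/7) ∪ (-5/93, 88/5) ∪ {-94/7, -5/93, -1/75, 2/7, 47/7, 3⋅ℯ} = {-94/7} ∪ [-5/93, 88/5)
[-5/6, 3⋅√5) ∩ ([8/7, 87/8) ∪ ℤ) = {0, 1, …, 6} ∪ [8/7, 3⋅√5)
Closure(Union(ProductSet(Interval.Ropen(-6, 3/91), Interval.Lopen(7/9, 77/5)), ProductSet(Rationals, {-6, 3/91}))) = Union(ProductSet({-6, 3/91}, Interval(7/9, 77/5)), ProductSet(Interval(-6, 3/91), {7/9, 77/5}), ProductSet(Interval.Ropen(-6, 3/91), Interval.Lopen(7/9, 77/5)), ProductSet(Union(Interval(-oo, oo), Rationals), {-6, 3/91}))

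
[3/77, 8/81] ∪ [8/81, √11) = [3/77, √11)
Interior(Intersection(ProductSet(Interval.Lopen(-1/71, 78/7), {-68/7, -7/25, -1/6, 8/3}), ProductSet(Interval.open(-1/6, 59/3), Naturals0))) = EmptySet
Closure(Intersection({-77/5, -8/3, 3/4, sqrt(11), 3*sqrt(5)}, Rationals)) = {-77/5, -8/3, 3/4}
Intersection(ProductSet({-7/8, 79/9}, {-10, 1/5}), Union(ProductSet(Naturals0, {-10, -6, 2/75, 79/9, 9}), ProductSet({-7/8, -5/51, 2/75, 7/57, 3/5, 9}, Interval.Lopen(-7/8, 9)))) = ProductSet({-7/8}, {1/5})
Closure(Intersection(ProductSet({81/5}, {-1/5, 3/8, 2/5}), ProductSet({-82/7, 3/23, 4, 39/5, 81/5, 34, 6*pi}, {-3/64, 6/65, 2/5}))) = ProductSet({81/5}, {2/5})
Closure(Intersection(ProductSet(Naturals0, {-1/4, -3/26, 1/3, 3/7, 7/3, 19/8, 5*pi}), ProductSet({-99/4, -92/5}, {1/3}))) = EmptySet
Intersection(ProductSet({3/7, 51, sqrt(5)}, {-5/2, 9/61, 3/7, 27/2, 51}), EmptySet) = EmptySet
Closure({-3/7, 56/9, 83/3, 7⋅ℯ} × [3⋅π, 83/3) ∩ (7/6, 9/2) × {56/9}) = ∅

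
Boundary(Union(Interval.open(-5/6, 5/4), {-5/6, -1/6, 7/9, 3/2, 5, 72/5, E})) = {-5/6, 5/4, 3/2, 5, 72/5, E}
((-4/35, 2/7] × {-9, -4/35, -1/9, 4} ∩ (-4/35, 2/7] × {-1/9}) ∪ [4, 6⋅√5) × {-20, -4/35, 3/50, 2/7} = ((-4/35, 2/7] × {-1/9}) ∪ ([4, 6⋅√5) × {-20, -4/35, 3/50, 2/7})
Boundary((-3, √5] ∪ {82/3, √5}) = {-3, 82/3, √5}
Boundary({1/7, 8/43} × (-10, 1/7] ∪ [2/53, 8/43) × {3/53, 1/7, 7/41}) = ({1/7, 8/43} × [-10, 1/7]) ∪ ([2/53, 8/43] × {3/53, 1/7, 7/41})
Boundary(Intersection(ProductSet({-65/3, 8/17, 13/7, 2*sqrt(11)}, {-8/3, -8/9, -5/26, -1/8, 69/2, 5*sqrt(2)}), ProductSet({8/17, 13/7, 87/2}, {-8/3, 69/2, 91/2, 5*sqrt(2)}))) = ProductSet({8/17, 13/7}, {-8/3, 69/2, 5*sqrt(2)})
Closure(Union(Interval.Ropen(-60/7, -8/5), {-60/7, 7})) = Union({7}, Interval(-60/7, -8/5))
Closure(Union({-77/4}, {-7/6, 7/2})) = {-77/4, -7/6, 7/2}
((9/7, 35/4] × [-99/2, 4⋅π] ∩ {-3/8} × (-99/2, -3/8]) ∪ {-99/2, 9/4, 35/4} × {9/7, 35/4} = {-99/2, 9/4, 35/4} × {9/7, 35/4}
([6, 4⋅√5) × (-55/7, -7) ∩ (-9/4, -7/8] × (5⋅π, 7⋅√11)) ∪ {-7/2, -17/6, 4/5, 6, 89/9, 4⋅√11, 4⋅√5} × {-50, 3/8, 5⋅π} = {-7/2, -17/6, 4/5, 6, 89/9, 4⋅√11, 4⋅√5} × {-50, 3/8, 5⋅π}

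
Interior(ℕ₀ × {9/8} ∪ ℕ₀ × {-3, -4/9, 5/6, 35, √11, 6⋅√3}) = ∅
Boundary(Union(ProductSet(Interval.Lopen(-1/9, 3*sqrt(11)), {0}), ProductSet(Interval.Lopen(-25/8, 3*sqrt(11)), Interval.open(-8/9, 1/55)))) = Union(ProductSet({-25/8, 3*sqrt(11)}, Interval(-8/9, 1/55)), ProductSet(Interval(-25/8, 3*sqrt(11)), {-8/9, 1/55}))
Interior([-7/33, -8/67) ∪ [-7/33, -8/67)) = (-7/33, -8/67)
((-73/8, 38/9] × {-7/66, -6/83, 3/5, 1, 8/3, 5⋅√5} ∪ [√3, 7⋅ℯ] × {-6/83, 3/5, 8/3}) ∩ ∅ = ∅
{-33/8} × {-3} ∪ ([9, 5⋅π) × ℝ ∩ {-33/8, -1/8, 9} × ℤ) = ({9} × ℤ) ∪ ({-33/8} × {-3})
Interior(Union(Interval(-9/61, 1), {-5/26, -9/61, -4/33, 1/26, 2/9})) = Interval.open(-9/61, 1)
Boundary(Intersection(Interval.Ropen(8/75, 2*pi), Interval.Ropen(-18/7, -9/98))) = EmptySet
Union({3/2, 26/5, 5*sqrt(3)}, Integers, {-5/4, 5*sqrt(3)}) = Union({-5/4, 3/2, 26/5, 5*sqrt(3)}, Integers)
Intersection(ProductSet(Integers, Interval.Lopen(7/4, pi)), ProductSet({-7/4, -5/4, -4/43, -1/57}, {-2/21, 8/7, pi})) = EmptySet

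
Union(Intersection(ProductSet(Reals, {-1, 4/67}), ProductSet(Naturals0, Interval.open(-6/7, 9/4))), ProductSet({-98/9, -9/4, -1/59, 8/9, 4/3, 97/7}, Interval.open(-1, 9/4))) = Union(ProductSet({-98/9, -9/4, -1/59, 8/9, 4/3, 97/7}, Interval.open(-1, 9/4)), ProductSet(Naturals0, {4/67}))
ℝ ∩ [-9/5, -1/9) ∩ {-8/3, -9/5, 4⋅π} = {-9/5}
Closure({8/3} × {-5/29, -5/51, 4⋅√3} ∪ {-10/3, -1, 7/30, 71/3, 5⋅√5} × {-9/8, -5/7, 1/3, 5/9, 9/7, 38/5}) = ({8/3} × {-5/29, -5/51, 4⋅√3}) ∪ ({-10/3, -1, 7/30, 71/3, 5⋅√5} × {-9/8, -5/7, 1/3, 5/9, 9/7, 38/5})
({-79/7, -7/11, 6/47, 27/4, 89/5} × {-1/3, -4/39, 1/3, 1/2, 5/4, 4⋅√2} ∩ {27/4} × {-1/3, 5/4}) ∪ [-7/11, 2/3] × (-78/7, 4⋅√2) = ({27/4} × {-1/3, 5/4}) ∪ ([-7/11, 2/3] × (-78/7, 4⋅√2))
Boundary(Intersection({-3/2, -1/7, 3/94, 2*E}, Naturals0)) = EmptySet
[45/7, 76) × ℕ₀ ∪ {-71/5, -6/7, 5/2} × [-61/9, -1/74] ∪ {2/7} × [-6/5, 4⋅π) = ([45/7, 76) × ℕ₀) ∪ ({2/7} × [-6/5, 4⋅π)) ∪ ({-71/5, -6/7, 5/2} × [-61/9, -1/74])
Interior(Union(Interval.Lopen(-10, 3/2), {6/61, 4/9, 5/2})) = Interval.open(-10, 3/2)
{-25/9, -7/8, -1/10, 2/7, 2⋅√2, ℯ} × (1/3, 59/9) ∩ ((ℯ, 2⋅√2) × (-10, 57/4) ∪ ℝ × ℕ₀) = {-25/9, -7/8, -1/10, 2/7, 2⋅√2, ℯ} × {1, 2, …, 6}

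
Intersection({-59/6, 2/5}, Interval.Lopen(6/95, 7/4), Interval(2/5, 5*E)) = {2/5}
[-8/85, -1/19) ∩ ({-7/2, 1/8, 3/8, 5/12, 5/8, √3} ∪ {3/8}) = ∅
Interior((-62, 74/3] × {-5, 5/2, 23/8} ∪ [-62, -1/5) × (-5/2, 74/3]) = (-62, -1/5) × (-5/2, 74/3)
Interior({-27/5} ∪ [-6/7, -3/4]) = (-6/7, -3/4)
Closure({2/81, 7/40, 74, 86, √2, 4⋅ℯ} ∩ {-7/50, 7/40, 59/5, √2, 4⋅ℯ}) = {7/40, √2, 4⋅ℯ}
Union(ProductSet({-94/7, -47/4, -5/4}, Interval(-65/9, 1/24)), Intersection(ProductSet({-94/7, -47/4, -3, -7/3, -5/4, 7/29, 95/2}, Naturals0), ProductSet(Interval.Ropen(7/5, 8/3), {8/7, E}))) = ProductSet({-94/7, -47/4, -5/4}, Interval(-65/9, 1/24))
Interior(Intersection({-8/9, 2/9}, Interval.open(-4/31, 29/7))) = EmptySet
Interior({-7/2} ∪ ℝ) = ℝ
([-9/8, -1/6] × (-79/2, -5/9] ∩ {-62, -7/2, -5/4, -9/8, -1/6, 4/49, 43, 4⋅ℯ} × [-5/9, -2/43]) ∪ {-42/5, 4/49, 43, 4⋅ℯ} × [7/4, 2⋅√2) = ({-9/8, -1/6} × {-5/9}) ∪ ({-42/5, 4/49, 43, 4⋅ℯ} × [7/4, 2⋅√2))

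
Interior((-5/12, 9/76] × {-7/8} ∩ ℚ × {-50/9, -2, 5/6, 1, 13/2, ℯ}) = ∅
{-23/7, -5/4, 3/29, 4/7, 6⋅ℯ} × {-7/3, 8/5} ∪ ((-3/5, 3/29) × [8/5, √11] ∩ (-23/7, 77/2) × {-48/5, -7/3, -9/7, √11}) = ((-3/5, 3/29) × {√11}) ∪ ({-23/7, -5/4, 3/29, 4/7, 6⋅ℯ} × {-7/3, 8/5})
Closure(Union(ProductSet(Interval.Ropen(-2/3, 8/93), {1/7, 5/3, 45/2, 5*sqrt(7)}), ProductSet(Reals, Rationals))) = ProductSet(Reals, Reals)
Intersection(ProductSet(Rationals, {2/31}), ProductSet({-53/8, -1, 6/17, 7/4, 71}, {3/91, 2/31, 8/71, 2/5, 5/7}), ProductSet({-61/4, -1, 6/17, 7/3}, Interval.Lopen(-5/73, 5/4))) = ProductSet({-1, 6/17}, {2/31})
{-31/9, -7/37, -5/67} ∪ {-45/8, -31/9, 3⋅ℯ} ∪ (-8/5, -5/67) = {-45/8, -31/9, 3⋅ℯ} ∪ (-8/5, -5/67]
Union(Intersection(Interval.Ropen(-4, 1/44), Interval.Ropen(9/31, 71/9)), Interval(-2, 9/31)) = Interval(-2, 9/31)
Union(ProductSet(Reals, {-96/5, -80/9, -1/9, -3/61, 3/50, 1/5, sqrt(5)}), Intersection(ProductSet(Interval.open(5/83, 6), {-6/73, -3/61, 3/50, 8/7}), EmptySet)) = ProductSet(Reals, {-96/5, -80/9, -1/9, -3/61, 3/50, 1/5, sqrt(5)})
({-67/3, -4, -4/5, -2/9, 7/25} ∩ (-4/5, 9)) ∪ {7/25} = {-2/9, 7/25}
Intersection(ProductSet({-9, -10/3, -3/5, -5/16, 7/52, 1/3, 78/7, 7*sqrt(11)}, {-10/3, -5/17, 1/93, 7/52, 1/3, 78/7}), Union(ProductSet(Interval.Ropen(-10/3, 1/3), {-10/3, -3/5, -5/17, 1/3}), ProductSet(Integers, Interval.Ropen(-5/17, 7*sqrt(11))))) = Union(ProductSet({-9}, {-5/17, 1/93, 7/52, 1/3, 78/7}), ProductSet({-10/3, -3/5, -5/16, 7/52}, {-10/3, -5/17, 1/3}))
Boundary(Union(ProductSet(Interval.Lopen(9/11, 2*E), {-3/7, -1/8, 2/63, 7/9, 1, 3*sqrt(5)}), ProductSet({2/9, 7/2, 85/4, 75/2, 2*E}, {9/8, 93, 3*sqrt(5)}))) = Union(ProductSet({2/9, 7/2, 85/4, 75/2, 2*E}, {9/8, 93, 3*sqrt(5)}), ProductSet(Interval(9/11, 2*E), {-3/7, -1/8, 2/63, 7/9, 1, 3*sqrt(5)}))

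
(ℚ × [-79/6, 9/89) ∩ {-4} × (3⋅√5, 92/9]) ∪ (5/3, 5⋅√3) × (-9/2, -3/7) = (5/3, 5⋅√3) × (-9/2, -3/7)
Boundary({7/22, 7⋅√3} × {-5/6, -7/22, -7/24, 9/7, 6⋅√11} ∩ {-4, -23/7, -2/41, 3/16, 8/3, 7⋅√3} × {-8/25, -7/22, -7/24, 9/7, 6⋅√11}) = {7⋅√3} × {-7/22, -7/24, 9/7, 6⋅√11}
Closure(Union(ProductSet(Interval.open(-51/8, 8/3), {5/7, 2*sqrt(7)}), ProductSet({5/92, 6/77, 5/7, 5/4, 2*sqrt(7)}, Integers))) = Union(ProductSet({5/92, 6/77, 5/7, 5/4, 2*sqrt(7)}, Integers), ProductSet(Interval(-51/8, 8/3), {5/7, 2*sqrt(7)}))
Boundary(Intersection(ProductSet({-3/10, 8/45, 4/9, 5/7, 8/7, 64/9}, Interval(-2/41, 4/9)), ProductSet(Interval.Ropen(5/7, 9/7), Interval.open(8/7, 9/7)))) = EmptySet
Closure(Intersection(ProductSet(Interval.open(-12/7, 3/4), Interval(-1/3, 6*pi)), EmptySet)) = EmptySet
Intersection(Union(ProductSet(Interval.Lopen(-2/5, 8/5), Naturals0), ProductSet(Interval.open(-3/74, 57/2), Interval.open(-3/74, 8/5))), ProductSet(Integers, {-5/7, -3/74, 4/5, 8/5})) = ProductSet(Range(0, 29, 1), {4/5})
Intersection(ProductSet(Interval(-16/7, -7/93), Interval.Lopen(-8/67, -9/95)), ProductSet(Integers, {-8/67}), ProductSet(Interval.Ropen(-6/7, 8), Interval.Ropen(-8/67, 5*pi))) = EmptySet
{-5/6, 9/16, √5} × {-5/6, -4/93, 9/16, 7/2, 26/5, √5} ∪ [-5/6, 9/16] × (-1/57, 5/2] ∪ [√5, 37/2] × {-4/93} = ([√5, 37/2] × {-4/93}) ∪ ([-5/6, 9/16] × (-1/57, 5/2]) ∪ ({-5/6, 9/16, √5} × {-5/6, -4/93, 9/16, 7/2, 26/5, √5})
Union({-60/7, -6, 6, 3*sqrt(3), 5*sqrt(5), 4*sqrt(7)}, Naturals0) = Union({-60/7, -6, 3*sqrt(3), 5*sqrt(5), 4*sqrt(7)}, Naturals0)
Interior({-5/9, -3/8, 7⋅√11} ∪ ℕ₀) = ∅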